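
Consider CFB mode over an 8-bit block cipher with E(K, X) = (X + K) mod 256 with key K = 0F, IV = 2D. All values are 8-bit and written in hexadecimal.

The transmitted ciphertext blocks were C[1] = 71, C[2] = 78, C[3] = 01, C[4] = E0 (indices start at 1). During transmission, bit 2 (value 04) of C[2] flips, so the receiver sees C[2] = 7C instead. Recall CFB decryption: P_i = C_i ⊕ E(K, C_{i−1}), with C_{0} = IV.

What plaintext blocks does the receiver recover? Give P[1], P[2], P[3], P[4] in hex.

P[1] = 4D, P[2] = FC, P[3] = 8A, P[4] = F0

Only C[2] changed, to 7C. In CFB, a change in C_i flips the same bit in P_i and garbles P_{i+1}. Decrypting the received ciphertext:
P[1]: E(K, 2D) = 3C; 71 ⊕ 3C = 4D.
P[2]: E(K, 71) = 80; 7C ⊕ 80 = FC.
P[3]: E(K, 7C) = 8B; 01 ⊕ 8B = 8A.
P[4]: E(K, 01) = 10; E0 ⊕ 10 = F0.
Blocks that differ from the original plaintext: P[2], P[3].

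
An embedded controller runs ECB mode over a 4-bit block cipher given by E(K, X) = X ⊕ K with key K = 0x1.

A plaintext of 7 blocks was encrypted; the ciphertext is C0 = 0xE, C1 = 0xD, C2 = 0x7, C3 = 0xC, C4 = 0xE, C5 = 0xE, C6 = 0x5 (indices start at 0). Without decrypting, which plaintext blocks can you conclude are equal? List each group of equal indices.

ECB encrypts each block independently with the same key, so equal ciphertext blocks imply equal plaintext blocks.
C0 = C4 = C5 = 0xE, so P0 = P4 = P5.

P0 = P4 = P5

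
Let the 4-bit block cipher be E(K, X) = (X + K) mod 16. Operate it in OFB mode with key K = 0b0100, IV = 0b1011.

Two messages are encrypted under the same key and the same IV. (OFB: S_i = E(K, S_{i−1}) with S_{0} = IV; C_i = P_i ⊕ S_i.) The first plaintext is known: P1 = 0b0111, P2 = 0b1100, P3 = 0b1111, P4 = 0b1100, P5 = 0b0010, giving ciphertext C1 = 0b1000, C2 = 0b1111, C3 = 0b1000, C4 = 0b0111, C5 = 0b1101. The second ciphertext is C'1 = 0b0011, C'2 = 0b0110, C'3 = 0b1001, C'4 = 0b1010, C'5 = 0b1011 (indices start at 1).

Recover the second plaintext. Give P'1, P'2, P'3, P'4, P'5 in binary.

P'1 = 0b1100, P'2 = 0b0101, P'3 = 0b1110, P'4 = 0b0001, P'5 = 0b0100

In OFB with a reused IV, both messages share the same keystream S_i, so C_i ⊕ C'_i = P_i ⊕ P'_i and thus P'_i = P_i ⊕ C_i ⊕ C'_i.
P'1: 0b0111 ⊕ 0b1000 ⊕ 0b0011 = 0b1100.
P'2: 0b1100 ⊕ 0b1111 ⊕ 0b0110 = 0b0101.
P'3: 0b1111 ⊕ 0b1000 ⊕ 0b1001 = 0b1110.
P'4: 0b1100 ⊕ 0b0111 ⊕ 0b1010 = 0b0001.
P'5: 0b0010 ⊕ 0b1101 ⊕ 0b1011 = 0b0100.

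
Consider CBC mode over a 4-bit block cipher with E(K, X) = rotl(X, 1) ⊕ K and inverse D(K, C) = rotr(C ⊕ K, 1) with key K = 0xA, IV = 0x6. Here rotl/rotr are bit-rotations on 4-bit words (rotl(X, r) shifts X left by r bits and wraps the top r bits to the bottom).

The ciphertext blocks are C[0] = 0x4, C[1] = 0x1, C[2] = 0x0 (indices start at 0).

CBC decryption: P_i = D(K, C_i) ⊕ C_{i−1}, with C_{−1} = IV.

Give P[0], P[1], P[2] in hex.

P[0]: D(K, 0x4) = 0x7; 0x7 ⊕ 0x6 = 0x1.
P[1]: D(K, 0x1) = 0xD; 0xD ⊕ 0x4 = 0x9.
P[2]: D(K, 0x0) = 0x5; 0x5 ⊕ 0x1 = 0x4.

P[0] = 0x1, P[1] = 0x9, P[2] = 0x4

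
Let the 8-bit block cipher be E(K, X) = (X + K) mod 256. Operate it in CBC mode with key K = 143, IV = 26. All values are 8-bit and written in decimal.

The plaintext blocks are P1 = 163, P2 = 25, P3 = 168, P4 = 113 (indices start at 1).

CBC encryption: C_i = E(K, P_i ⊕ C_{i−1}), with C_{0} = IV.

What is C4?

C1: P1 ⊕ 26 = 185; E(K, 185) = 72.
C2: P2 ⊕ 72 = 81; E(K, 81) = 224.
C3: P3 ⊕ 224 = 72; E(K, 72) = 215.
C4: P4 ⊕ 215 = 166; E(K, 166) = 53.

C4 = 53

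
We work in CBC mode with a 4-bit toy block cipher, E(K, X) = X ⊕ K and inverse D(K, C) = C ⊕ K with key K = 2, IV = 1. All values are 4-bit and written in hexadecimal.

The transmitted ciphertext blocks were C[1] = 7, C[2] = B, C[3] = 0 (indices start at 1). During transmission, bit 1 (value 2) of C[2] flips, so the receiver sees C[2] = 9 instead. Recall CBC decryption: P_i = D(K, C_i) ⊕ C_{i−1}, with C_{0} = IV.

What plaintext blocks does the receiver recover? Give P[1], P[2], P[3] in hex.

Only C[2] changed, to 9. In CBC, a change in C_i garbles P_i and flips the same bit in P_{i+1}. Decrypting the received ciphertext:
P[1]: D(K, 7) = 5; 5 ⊕ 1 = 4.
P[2]: D(K, 9) = B; B ⊕ 7 = C.
P[3]: D(K, 0) = 2; 2 ⊕ 9 = B.
Blocks that differ from the original plaintext: P[2], P[3].

P[1] = 4, P[2] = C, P[3] = B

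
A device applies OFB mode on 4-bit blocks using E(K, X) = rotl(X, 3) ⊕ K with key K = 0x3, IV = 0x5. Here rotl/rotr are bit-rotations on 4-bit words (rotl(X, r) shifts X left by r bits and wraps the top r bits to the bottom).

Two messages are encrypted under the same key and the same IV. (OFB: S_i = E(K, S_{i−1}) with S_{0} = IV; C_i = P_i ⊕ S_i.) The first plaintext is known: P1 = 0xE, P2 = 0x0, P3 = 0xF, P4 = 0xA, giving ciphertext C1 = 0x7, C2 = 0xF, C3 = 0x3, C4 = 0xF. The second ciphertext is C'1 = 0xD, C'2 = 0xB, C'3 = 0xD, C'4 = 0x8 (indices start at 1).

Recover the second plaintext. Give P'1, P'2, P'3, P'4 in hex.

P'1 = 0x4, P'2 = 0x4, P'3 = 0x1, P'4 = 0xD

In OFB with a reused IV, both messages share the same keystream S_i, so C_i ⊕ C'_i = P_i ⊕ P'_i and thus P'_i = P_i ⊕ C_i ⊕ C'_i.
P'1: 0xE ⊕ 0x7 ⊕ 0xD = 0x4.
P'2: 0x0 ⊕ 0xF ⊕ 0xB = 0x4.
P'3: 0xF ⊕ 0x3 ⊕ 0xD = 0x1.
P'4: 0xA ⊕ 0xF ⊕ 0x8 = 0xD.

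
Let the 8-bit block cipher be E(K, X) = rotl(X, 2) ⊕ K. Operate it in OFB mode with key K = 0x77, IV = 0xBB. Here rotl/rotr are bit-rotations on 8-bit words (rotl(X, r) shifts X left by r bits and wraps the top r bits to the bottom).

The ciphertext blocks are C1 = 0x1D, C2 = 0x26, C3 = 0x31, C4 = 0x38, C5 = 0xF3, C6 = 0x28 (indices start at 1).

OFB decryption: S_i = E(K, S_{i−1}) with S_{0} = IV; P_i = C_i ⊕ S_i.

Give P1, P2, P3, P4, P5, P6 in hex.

P1 = 0x84, P2 = 0x37, P3 = 0x02, P4 = 0x83, P5 = 0x6A, P6 = 0x39

P1: S = E(K, 0xBB) = 0x99; 0x1D ⊕ 0x99 = 0x84.
P2: S = E(K, 0x99) = 0x11; 0x26 ⊕ 0x11 = 0x37.
P3: S = E(K, 0x11) = 0x33; 0x31 ⊕ 0x33 = 0x02.
P4: S = E(K, 0x33) = 0xBB; 0x38 ⊕ 0xBB = 0x83.
P5: S = E(K, 0xBB) = 0x99; 0xF3 ⊕ 0x99 = 0x6A.
P6: S = E(K, 0x99) = 0x11; 0x28 ⊕ 0x11 = 0x39.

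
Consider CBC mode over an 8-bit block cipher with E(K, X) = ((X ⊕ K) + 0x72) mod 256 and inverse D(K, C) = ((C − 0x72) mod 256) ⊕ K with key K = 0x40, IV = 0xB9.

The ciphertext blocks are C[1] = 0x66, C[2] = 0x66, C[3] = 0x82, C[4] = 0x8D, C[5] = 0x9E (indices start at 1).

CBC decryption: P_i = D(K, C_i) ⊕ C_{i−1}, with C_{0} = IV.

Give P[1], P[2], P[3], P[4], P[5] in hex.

P[1] = 0x0D, P[2] = 0xD2, P[3] = 0x36, P[4] = 0xD9, P[5] = 0xE1

P[1]: D(K, 0x66) = 0xB4; 0xB4 ⊕ 0xB9 = 0x0D.
P[2]: D(K, 0x66) = 0xB4; 0xB4 ⊕ 0x66 = 0xD2.
P[3]: D(K, 0x82) = 0x50; 0x50 ⊕ 0x66 = 0x36.
P[4]: D(K, 0x8D) = 0x5B; 0x5B ⊕ 0x82 = 0xD9.
P[5]: D(K, 0x9E) = 0x6C; 0x6C ⊕ 0x8D = 0xE1.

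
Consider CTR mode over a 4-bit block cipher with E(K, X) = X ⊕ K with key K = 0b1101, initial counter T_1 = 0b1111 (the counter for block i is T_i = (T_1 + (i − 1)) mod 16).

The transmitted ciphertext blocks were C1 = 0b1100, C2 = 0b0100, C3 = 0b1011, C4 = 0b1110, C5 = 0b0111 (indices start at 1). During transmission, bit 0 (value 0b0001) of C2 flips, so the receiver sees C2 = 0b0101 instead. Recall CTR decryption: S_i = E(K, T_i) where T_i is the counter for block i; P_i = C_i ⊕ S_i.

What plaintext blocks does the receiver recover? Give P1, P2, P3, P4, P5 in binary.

P1 = 0b1110, P2 = 0b1000, P3 = 0b0111, P4 = 0b0001, P5 = 0b1001

Only C2 changed, to 0b0101. In CTR, a change in C_i flips the same bit in P_i only; the keystream is unaffected. Decrypting the received ciphertext:
P1: T = 0b1111, S = E(K, T) = 0b0010; 0b1100 ⊕ 0b0010 = 0b1110.
P2: T = 0b0000, S = E(K, T) = 0b1101; 0b0101 ⊕ 0b1101 = 0b1000.
P3: T = 0b0001, S = E(K, T) = 0b1100; 0b1011 ⊕ 0b1100 = 0b0111.
P4: T = 0b0010, S = E(K, T) = 0b1111; 0b1110 ⊕ 0b1111 = 0b0001.
P5: T = 0b0011, S = E(K, T) = 0b1110; 0b0111 ⊕ 0b1110 = 0b1001.
Blocks that differ from the original plaintext: P2.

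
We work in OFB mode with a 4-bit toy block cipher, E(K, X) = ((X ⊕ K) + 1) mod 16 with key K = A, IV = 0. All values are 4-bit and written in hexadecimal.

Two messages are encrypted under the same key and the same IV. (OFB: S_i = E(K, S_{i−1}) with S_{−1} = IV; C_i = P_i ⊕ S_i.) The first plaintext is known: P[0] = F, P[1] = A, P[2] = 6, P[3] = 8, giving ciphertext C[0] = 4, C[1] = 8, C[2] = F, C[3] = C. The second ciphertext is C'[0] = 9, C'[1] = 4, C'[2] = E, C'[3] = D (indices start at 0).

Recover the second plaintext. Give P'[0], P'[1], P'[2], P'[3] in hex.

P'[0] = 2, P'[1] = 6, P'[2] = 7, P'[3] = 9

In OFB with a reused IV, both messages share the same keystream S_i, so C_i ⊕ C'_i = P_i ⊕ P'_i and thus P'_i = P_i ⊕ C_i ⊕ C'_i.
P'[0]: F ⊕ 4 ⊕ 9 = 2.
P'[1]: A ⊕ 8 ⊕ 4 = 6.
P'[2]: 6 ⊕ F ⊕ E = 7.
P'[3]: 8 ⊕ C ⊕ D = 9.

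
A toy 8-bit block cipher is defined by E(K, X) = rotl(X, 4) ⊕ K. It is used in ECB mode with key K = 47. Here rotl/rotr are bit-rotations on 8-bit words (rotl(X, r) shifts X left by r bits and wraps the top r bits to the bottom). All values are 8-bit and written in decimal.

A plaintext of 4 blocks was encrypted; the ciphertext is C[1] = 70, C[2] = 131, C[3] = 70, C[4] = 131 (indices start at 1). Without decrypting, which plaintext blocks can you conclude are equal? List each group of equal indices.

P[1] = P[3]; P[2] = P[4]

ECB encrypts each block independently with the same key, so equal ciphertext blocks imply equal plaintext blocks.
C[1] = C[3] = 70, so P[1] = P[3].
C[2] = C[4] = 131, so P[2] = P[4].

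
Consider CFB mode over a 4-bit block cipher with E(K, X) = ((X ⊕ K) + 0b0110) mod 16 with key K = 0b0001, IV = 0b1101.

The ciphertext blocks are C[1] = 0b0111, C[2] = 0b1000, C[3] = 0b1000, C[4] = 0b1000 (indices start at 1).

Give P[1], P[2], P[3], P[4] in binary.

CFB decryption: P_i = C_i ⊕ E(K, C_{i−1}), with C_{0} = IV.
P[1]: E(K, 0b1101) = 0b0010; 0b0111 ⊕ 0b0010 = 0b0101.
P[2]: E(K, 0b0111) = 0b1100; 0b1000 ⊕ 0b1100 = 0b0100.
P[3]: E(K, 0b1000) = 0b1111; 0b1000 ⊕ 0b1111 = 0b0111.
P[4]: E(K, 0b1000) = 0b1111; 0b1000 ⊕ 0b1111 = 0b0111.

P[1] = 0b0101, P[2] = 0b0100, P[3] = 0b0111, P[4] = 0b0111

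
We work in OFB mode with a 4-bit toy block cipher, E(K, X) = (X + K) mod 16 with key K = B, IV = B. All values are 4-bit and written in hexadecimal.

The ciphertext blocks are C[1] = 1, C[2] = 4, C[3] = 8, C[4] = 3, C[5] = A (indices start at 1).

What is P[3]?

P[3] = 4

OFB decryption: S_i = E(K, S_{i−1}) with S_{0} = IV; P_i = C_i ⊕ S_i.
P[1]: S = E(K, B) = 6; 1 ⊕ 6 = 7.
P[2]: S = E(K, 6) = 1; 4 ⊕ 1 = 5.
P[3]: S = E(K, 1) = C; 8 ⊕ C = 4.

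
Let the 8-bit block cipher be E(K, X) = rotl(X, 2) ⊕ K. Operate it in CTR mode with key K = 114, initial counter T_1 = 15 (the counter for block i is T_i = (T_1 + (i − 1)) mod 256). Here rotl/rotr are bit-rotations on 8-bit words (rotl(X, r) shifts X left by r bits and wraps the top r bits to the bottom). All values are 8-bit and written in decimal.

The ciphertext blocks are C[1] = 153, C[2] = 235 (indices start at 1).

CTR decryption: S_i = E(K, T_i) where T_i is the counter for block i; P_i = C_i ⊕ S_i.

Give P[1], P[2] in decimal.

P[1] = 215, P[2] = 217

P[1]: T = 15, S = E(K, T) = 78; 153 ⊕ 78 = 215.
P[2]: T = 16, S = E(K, T) = 50; 235 ⊕ 50 = 217.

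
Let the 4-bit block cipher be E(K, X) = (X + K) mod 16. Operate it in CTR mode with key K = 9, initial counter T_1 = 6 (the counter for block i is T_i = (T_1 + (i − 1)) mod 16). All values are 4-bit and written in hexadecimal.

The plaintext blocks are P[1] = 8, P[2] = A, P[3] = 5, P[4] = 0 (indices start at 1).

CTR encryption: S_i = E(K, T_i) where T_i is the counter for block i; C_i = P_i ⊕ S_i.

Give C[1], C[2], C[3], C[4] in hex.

C[1]: T = 6, S = E(K, T) = F; 8 ⊕ F = 7.
C[2]: T = 7, S = E(K, T) = 0; A ⊕ 0 = A.
C[3]: T = 8, S = E(K, T) = 1; 5 ⊕ 1 = 4.
C[4]: T = 9, S = E(K, T) = 2; 0 ⊕ 2 = 2.

C[1] = 7, C[2] = A, C[3] = 4, C[4] = 2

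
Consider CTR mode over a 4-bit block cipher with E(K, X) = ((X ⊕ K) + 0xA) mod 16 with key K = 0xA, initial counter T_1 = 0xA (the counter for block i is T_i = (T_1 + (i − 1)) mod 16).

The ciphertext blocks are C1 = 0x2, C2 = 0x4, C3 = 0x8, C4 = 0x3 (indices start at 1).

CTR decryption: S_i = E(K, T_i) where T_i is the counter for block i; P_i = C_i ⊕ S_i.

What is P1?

P1 = 0x8

P1: T = 0xA, S = E(K, T) = 0xA; 0x2 ⊕ 0xA = 0x8.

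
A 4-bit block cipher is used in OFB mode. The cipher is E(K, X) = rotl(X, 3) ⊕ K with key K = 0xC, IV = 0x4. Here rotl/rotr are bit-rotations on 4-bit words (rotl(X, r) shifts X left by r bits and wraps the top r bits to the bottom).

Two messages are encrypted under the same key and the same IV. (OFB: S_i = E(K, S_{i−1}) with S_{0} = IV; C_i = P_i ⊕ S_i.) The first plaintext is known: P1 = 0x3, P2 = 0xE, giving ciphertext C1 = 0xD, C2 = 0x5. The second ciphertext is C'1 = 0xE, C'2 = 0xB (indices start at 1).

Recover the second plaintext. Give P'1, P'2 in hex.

P'1 = 0x0, P'2 = 0x0

In OFB with a reused IV, both messages share the same keystream S_i, so C_i ⊕ C'_i = P_i ⊕ P'_i and thus P'_i = P_i ⊕ C_i ⊕ C'_i.
P'1: 0x3 ⊕ 0xD ⊕ 0xE = 0x0.
P'2: 0xE ⊕ 0x5 ⊕ 0xB = 0x0.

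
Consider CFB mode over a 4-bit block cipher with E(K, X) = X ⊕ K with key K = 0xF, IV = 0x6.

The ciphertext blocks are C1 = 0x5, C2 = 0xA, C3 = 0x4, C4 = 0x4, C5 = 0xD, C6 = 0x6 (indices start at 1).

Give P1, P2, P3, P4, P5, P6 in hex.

CFB decryption: P_i = C_i ⊕ E(K, C_{i−1}), with C_{0} = IV.
P1: E(K, 0x6) = 0x9; 0x5 ⊕ 0x9 = 0xC.
P2: E(K, 0x5) = 0xA; 0xA ⊕ 0xA = 0x0.
P3: E(K, 0xA) = 0x5; 0x4 ⊕ 0x5 = 0x1.
P4: E(K, 0x4) = 0xB; 0x4 ⊕ 0xB = 0xF.
P5: E(K, 0x4) = 0xB; 0xD ⊕ 0xB = 0x6.
P6: E(K, 0xD) = 0x2; 0x6 ⊕ 0x2 = 0x4.

P1 = 0xC, P2 = 0x0, P3 = 0x1, P4 = 0xF, P5 = 0x6, P6 = 0x4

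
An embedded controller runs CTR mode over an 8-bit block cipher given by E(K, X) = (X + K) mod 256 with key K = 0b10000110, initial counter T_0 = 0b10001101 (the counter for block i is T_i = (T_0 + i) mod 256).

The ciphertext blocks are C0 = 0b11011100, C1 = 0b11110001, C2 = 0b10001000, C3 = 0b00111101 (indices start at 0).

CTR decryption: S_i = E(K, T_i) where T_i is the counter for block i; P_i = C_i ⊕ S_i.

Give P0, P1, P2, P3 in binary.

P0: T = 0b10001101, S = E(K, T) = 0b00010011; 0b11011100 ⊕ 0b00010011 = 0b11001111.
P1: T = 0b10001110, S = E(K, T) = 0b00010100; 0b11110001 ⊕ 0b00010100 = 0b11100101.
P2: T = 0b10001111, S = E(K, T) = 0b00010101; 0b10001000 ⊕ 0b00010101 = 0b10011101.
P3: T = 0b10010000, S = E(K, T) = 0b00010110; 0b00111101 ⊕ 0b00010110 = 0b00101011.

P0 = 0b11001111, P1 = 0b11100101, P2 = 0b10011101, P3 = 0b00101011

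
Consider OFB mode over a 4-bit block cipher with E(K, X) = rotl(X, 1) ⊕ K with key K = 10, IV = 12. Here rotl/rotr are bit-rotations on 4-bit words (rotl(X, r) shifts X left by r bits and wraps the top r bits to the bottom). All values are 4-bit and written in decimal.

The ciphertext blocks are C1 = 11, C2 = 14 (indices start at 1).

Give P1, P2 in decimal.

P1 = 8, P2 = 2

OFB decryption: S_i = E(K, S_{i−1}) with S_{0} = IV; P_i = C_i ⊕ S_i.
P1: S = E(K, 12) = 3; 11 ⊕ 3 = 8.
P2: S = E(K, 3) = 12; 14 ⊕ 12 = 2.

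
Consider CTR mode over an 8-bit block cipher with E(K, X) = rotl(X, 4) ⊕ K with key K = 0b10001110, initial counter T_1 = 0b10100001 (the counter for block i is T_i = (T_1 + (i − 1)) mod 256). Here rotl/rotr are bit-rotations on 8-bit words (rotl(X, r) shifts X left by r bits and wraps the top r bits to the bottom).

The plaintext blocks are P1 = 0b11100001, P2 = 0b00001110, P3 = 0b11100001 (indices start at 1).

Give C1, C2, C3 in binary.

CTR encryption: S_i = E(K, T_i) where T_i is the counter for block i; C_i = P_i ⊕ S_i.
C1: T = 0b10100001, S = E(K, T) = 0b10010100; 0b11100001 ⊕ 0b10010100 = 0b01110101.
C2: T = 0b10100010, S = E(K, T) = 0b10100100; 0b00001110 ⊕ 0b10100100 = 0b10101010.
C3: T = 0b10100011, S = E(K, T) = 0b10110100; 0b11100001 ⊕ 0b10110100 = 0b01010101.

C1 = 0b01110101, C2 = 0b10101010, C3 = 0b01010101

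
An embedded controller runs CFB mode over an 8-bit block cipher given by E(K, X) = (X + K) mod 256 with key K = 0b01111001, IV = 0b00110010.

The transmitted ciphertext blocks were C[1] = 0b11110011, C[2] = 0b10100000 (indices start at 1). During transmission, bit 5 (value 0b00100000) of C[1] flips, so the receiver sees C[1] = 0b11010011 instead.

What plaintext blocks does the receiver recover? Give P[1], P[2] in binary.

P[1] = 0b01111000, P[2] = 0b11101100

CFB decryption: P_i = C_i ⊕ E(K, C_{i−1}), with C_{0} = IV.
Only C[1] changed, to 0b11010011. In CFB, a change in C_i flips the same bit in P_i and garbles P_{i+1}. Decrypting the received ciphertext:
P[1]: E(K, 0b00110010) = 0b10101011; 0b11010011 ⊕ 0b10101011 = 0b01111000.
P[2]: E(K, 0b11010011) = 0b01001100; 0b10100000 ⊕ 0b01001100 = 0b11101100.
Blocks that differ from the original plaintext: P[1], P[2].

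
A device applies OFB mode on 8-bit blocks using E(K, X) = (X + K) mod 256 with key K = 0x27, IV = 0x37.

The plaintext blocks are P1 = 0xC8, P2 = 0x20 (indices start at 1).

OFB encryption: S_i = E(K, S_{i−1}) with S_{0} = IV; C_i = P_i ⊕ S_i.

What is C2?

C2 = 0xA5

C1: S = E(K, 0x37) = 0x5E; 0xC8 ⊕ 0x5E = 0x96.
C2: S = E(K, 0x5E) = 0x85; 0x20 ⊕ 0x85 = 0xA5.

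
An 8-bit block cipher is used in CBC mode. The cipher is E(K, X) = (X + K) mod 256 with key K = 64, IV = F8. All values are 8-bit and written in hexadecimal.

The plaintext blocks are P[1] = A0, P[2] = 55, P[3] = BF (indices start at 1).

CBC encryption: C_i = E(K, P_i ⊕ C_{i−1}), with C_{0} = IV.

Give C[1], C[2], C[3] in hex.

C[1]: P[1] ⊕ F8 = 58; E(K, 58) = BC.
C[2]: P[2] ⊕ BC = E9; E(K, E9) = 4D.
C[3]: P[3] ⊕ 4D = F2; E(K, F2) = 56.

C[1] = BC, C[2] = 4D, C[3] = 56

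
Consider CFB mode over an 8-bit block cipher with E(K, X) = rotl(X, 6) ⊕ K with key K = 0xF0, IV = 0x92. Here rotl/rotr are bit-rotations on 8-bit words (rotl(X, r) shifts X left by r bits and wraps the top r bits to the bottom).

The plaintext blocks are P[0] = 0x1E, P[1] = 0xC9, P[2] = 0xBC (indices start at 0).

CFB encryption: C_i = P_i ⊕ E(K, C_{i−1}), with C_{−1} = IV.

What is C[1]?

C[0]: E(K, 0x92) = 0x54; 0x1E ⊕ 0x54 = 0x4A.
C[1]: E(K, 0x4A) = 0x62; 0xC9 ⊕ 0x62 = 0xAB.

C[1] = 0xAB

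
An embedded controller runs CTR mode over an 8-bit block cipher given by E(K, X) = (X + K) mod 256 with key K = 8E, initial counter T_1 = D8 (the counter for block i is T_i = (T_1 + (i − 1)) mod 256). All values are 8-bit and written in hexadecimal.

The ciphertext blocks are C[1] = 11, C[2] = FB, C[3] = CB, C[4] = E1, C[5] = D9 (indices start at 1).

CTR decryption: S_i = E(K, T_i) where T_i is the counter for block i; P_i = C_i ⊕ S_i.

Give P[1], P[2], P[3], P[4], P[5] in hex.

P[1] = 77, P[2] = 9C, P[3] = A3, P[4] = 88, P[5] = B3

P[1]: T = D8, S = E(K, T) = 66; 11 ⊕ 66 = 77.
P[2]: T = D9, S = E(K, T) = 67; FB ⊕ 67 = 9C.
P[3]: T = DA, S = E(K, T) = 68; CB ⊕ 68 = A3.
P[4]: T = DB, S = E(K, T) = 69; E1 ⊕ 69 = 88.
P[5]: T = DC, S = E(K, T) = 6A; D9 ⊕ 6A = B3.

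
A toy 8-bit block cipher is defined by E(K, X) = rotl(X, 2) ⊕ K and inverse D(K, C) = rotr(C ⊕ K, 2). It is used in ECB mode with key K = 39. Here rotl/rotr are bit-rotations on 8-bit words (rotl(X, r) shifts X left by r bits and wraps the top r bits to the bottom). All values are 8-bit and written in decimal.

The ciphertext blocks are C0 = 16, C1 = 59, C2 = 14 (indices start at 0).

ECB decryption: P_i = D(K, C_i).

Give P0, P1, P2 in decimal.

P0: D(K, 16) = 205.
P1: D(K, 59) = 7.
P2: D(K, 14) = 74.

P0 = 205, P1 = 7, P2 = 74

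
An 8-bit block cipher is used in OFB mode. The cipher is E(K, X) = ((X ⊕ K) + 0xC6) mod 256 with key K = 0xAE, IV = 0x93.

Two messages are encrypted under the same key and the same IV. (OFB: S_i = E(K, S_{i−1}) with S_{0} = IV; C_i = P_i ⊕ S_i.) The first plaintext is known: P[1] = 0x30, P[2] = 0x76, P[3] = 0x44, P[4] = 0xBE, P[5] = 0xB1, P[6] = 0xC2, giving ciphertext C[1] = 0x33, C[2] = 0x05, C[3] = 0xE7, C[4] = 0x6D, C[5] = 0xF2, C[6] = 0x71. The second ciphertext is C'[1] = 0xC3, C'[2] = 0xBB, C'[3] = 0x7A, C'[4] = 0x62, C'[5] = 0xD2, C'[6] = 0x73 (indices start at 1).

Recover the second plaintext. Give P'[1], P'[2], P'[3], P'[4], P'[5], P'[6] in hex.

In OFB with a reused IV, both messages share the same keystream S_i, so C_i ⊕ C'_i = P_i ⊕ P'_i and thus P'_i = P_i ⊕ C_i ⊕ C'_i.
P'[1]: 0x30 ⊕ 0x33 ⊕ 0xC3 = 0xC0.
P'[2]: 0x76 ⊕ 0x05 ⊕ 0xBB = 0xC8.
P'[3]: 0x44 ⊕ 0xE7 ⊕ 0x7A = 0xD9.
P'[4]: 0xBE ⊕ 0x6D ⊕ 0x62 = 0xB1.
P'[5]: 0xB1 ⊕ 0xF2 ⊕ 0xD2 = 0x91.
P'[6]: 0xC2 ⊕ 0x71 ⊕ 0x73 = 0xC0.

P'[1] = 0xC0, P'[2] = 0xC8, P'[3] = 0xD9, P'[4] = 0xB1, P'[5] = 0x91, P'[6] = 0xC0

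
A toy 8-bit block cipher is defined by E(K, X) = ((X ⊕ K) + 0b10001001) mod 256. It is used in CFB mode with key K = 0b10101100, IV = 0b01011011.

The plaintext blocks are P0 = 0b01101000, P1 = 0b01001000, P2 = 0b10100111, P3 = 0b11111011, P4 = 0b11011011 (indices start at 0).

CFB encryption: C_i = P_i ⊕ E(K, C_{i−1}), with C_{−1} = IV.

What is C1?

C1 = 0b10000101

C0: E(K, 0b01011011) = 0b10000000; 0b01101000 ⊕ 0b10000000 = 0b11101000.
C1: E(K, 0b11101000) = 0b11001101; 0b01001000 ⊕ 0b11001101 = 0b10000101.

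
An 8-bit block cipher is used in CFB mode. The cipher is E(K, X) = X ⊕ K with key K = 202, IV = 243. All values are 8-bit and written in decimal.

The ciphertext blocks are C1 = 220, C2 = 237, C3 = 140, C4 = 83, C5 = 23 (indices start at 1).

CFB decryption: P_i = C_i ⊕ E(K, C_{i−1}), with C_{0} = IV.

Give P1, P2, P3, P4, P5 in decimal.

P1: E(K, 243) = 57; 220 ⊕ 57 = 229.
P2: E(K, 220) = 22; 237 ⊕ 22 = 251.
P3: E(K, 237) = 39; 140 ⊕ 39 = 171.
P4: E(K, 140) = 70; 83 ⊕ 70 = 21.
P5: E(K, 83) = 153; 23 ⊕ 153 = 142.

P1 = 229, P2 = 251, P3 = 171, P4 = 21, P5 = 142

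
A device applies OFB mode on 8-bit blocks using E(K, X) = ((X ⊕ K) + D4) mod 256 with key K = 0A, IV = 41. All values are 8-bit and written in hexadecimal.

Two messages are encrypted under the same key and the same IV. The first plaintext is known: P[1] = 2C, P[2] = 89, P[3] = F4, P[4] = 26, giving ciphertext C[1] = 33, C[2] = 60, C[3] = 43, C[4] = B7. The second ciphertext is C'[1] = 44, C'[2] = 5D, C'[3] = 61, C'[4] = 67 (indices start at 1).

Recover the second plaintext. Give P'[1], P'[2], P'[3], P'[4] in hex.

In OFB with a reused IV, both messages share the same keystream S_i, so C_i ⊕ C'_i = P_i ⊕ P'_i and thus P'_i = P_i ⊕ C_i ⊕ C'_i.
P'[1]: 2C ⊕ 33 ⊕ 44 = 5B.
P'[2]: 89 ⊕ 60 ⊕ 5D = B4.
P'[3]: F4 ⊕ 43 ⊕ 61 = D6.
P'[4]: 26 ⊕ B7 ⊕ 67 = F6.

P'[1] = 5B, P'[2] = B4, P'[3] = D6, P'[4] = F6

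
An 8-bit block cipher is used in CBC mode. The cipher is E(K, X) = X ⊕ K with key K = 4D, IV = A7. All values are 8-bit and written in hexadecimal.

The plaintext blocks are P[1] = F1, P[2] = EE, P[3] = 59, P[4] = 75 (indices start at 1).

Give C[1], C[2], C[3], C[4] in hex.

C[1] = 1B, C[2] = B8, C[3] = AC, C[4] = 94

CBC encryption: C_i = E(K, P_i ⊕ C_{i−1}), with C_{0} = IV.
C[1]: P[1] ⊕ A7 = 56; E(K, 56) = 1B.
C[2]: P[2] ⊕ 1B = F5; E(K, F5) = B8.
C[3]: P[3] ⊕ B8 = E1; E(K, E1) = AC.
C[4]: P[4] ⊕ AC = D9; E(K, D9) = 94.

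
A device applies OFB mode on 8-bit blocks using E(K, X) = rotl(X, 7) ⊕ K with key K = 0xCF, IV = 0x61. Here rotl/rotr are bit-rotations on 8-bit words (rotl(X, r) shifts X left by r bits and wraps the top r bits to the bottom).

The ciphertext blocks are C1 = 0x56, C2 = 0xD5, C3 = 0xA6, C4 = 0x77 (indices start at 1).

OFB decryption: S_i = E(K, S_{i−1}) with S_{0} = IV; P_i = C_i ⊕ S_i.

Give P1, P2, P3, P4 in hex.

P1: S = E(K, 0x61) = 0x7F; 0x56 ⊕ 0x7F = 0x29.
P2: S = E(K, 0x7F) = 0x70; 0xD5 ⊕ 0x70 = 0xA5.
P3: S = E(K, 0x70) = 0xF7; 0xA6 ⊕ 0xF7 = 0x51.
P4: S = E(K, 0xF7) = 0x34; 0x77 ⊕ 0x34 = 0x43.

P1 = 0x29, P2 = 0xA5, P3 = 0x51, P4 = 0x43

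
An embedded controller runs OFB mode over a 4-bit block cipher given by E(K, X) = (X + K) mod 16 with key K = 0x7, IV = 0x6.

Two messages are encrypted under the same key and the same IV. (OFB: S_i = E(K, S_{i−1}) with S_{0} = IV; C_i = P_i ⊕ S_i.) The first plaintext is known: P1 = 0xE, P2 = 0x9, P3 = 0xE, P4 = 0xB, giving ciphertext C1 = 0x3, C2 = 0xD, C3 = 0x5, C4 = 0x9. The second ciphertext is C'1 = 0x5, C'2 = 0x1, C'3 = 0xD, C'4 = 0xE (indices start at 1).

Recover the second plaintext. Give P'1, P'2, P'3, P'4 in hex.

P'1 = 0x8, P'2 = 0x5, P'3 = 0x6, P'4 = 0xC

In OFB with a reused IV, both messages share the same keystream S_i, so C_i ⊕ C'_i = P_i ⊕ P'_i and thus P'_i = P_i ⊕ C_i ⊕ C'_i.
P'1: 0xE ⊕ 0x3 ⊕ 0x5 = 0x8.
P'2: 0x9 ⊕ 0xD ⊕ 0x1 = 0x5.
P'3: 0xE ⊕ 0x5 ⊕ 0xD = 0x6.
P'4: 0xB ⊕ 0x9 ⊕ 0xE = 0xC.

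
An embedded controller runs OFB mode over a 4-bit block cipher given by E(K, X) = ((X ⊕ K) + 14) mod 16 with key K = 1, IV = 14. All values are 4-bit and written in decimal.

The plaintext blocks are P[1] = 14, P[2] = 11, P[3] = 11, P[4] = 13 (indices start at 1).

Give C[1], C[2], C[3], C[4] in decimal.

OFB encryption: S_i = E(K, S_{i−1}) with S_{0} = IV; C_i = P_i ⊕ S_i.
C[1]: S = E(K, 14) = 13; 14 ⊕ 13 = 3.
C[2]: S = E(K, 13) = 10; 11 ⊕ 10 = 1.
C[3]: S = E(K, 10) = 9; 11 ⊕ 9 = 2.
C[4]: S = E(K, 9) = 6; 13 ⊕ 6 = 11.

C[1] = 3, C[2] = 1, C[3] = 2, C[4] = 11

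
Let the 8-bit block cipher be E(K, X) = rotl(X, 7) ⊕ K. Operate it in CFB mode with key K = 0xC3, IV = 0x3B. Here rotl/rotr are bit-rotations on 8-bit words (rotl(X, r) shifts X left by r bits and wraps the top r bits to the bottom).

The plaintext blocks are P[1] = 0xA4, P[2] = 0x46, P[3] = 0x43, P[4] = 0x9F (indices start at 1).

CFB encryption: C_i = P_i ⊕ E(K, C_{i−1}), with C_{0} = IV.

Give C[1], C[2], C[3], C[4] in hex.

C[1] = 0xFA, C[2] = 0xF8, C[3] = 0xFC, C[4] = 0x22

C[1]: E(K, 0x3B) = 0x5E; 0xA4 ⊕ 0x5E = 0xFA.
C[2]: E(K, 0xFA) = 0xBE; 0x46 ⊕ 0xBE = 0xF8.
C[3]: E(K, 0xF8) = 0xBF; 0x43 ⊕ 0xBF = 0xFC.
C[4]: E(K, 0xFC) = 0xBD; 0x9F ⊕ 0xBD = 0x22.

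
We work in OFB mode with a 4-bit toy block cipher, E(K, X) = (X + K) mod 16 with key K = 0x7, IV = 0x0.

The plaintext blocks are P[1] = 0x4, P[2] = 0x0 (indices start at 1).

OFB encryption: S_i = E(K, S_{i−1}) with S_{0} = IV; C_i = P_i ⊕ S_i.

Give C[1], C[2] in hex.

C[1]: S = E(K, 0x0) = 0x7; 0x4 ⊕ 0x7 = 0x3.
C[2]: S = E(K, 0x7) = 0xE; 0x0 ⊕ 0xE = 0xE.

C[1] = 0x3, C[2] = 0xE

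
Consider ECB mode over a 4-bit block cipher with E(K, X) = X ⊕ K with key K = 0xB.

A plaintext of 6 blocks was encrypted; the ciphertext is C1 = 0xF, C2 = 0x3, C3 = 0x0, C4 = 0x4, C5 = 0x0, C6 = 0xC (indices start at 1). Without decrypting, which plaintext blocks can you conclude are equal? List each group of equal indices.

ECB encrypts each block independently with the same key, so equal ciphertext blocks imply equal plaintext blocks.
C3 = C5 = 0x0, so P3 = P5.

P3 = P5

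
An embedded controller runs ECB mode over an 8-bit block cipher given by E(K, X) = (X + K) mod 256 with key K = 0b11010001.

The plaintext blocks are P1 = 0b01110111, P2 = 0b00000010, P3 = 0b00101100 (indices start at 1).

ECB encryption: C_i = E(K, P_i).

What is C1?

C1 = 0b01001000

C1: E(K, 0b01110111) = 0b01001000.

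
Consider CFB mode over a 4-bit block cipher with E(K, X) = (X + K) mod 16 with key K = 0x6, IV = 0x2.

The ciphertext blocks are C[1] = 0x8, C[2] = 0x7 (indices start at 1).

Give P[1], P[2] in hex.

CFB decryption: P_i = C_i ⊕ E(K, C_{i−1}), with C_{0} = IV.
P[1]: E(K, 0x2) = 0x8; 0x8 ⊕ 0x8 = 0x0.
P[2]: E(K, 0x8) = 0xE; 0x7 ⊕ 0xE = 0x9.

P[1] = 0x0, P[2] = 0x9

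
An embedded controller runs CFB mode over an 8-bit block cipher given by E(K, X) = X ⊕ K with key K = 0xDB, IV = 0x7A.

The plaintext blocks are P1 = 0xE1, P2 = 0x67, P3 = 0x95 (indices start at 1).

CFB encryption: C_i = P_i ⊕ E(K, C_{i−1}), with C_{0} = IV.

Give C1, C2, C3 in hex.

C1: E(K, 0x7A) = 0xA1; 0xE1 ⊕ 0xA1 = 0x40.
C2: E(K, 0x40) = 0x9B; 0x67 ⊕ 0x9B = 0xFC.
C3: E(K, 0xFC) = 0x27; 0x95 ⊕ 0x27 = 0xB2.

C1 = 0x40, C2 = 0xFC, C3 = 0xB2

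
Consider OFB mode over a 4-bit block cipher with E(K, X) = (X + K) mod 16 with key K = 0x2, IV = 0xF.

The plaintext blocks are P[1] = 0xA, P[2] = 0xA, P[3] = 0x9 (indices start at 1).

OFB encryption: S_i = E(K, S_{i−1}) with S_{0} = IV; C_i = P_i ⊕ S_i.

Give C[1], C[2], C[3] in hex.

C[1] = 0xB, C[2] = 0x9, C[3] = 0xC

C[1]: S = E(K, 0xF) = 0x1; 0xA ⊕ 0x1 = 0xB.
C[2]: S = E(K, 0x1) = 0x3; 0xA ⊕ 0x3 = 0x9.
C[3]: S = E(K, 0x3) = 0x5; 0x9 ⊕ 0x5 = 0xC.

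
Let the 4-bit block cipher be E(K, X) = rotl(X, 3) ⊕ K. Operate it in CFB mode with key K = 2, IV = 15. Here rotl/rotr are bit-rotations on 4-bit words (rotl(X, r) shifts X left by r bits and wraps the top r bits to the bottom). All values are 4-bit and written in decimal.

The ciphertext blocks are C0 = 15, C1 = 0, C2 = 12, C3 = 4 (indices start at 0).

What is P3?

CFB decryption: P_i = C_i ⊕ E(K, C_{i−1}), with C_{−1} = IV.
P3: E(K, 12) = 4; 4 ⊕ 4 = 0.

P3 = 0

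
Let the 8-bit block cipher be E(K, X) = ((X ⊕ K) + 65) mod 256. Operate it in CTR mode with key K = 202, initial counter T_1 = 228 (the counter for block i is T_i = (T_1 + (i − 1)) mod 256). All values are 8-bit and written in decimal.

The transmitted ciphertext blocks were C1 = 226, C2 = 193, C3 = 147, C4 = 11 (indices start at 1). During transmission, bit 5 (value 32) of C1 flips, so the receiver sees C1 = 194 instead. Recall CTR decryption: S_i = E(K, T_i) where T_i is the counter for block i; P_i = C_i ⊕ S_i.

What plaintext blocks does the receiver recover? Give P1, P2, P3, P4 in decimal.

P1 = 173, P2 = 177, P3 = 254, P4 = 101

Only C1 changed, to 194. In CTR, a change in C_i flips the same bit in P_i only; the keystream is unaffected. Decrypting the received ciphertext:
P1: T = 228, S = E(K, T) = 111; 194 ⊕ 111 = 173.
P2: T = 229, S = E(K, T) = 112; 193 ⊕ 112 = 177.
P3: T = 230, S = E(K, T) = 109; 147 ⊕ 109 = 254.
P4: T = 231, S = E(K, T) = 110; 11 ⊕ 110 = 101.
Blocks that differ from the original plaintext: P1.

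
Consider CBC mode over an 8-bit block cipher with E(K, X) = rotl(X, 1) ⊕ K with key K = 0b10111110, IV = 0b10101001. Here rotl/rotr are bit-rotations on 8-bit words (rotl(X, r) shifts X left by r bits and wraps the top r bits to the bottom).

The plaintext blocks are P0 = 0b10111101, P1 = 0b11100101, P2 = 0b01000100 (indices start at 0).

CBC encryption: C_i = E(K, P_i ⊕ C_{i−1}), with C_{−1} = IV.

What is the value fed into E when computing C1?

0b01110011

C0: P0 ⊕ 0b10101001 = 0b00010100; E(K, 0b00010100) = 0b10010110.
C1: P1 ⊕ 0b10010110 = 0b01110011; E(K, 0b01110011) = 0b01011000.
So the input to E for block 1 is 0b01110011.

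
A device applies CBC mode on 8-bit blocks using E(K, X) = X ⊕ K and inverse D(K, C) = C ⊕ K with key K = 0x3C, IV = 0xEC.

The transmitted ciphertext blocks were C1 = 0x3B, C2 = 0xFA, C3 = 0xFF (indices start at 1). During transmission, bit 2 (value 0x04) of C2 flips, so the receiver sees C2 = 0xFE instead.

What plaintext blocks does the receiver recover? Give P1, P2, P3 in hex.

CBC decryption: P_i = D(K, C_i) ⊕ C_{i−1}, with C_{0} = IV.
Only C2 changed, to 0xFE. In CBC, a change in C_i garbles P_i and flips the same bit in P_{i+1}. Decrypting the received ciphertext:
P1: D(K, 0x3B) = 0x07; 0x07 ⊕ 0xEC = 0xEB.
P2: D(K, 0xFE) = 0xC2; 0xC2 ⊕ 0x3B = 0xF9.
P3: D(K, 0xFF) = 0xC3; 0xC3 ⊕ 0xFE = 0x3D.
Blocks that differ from the original plaintext: P2, P3.

P1 = 0xEB, P2 = 0xF9, P3 = 0x3D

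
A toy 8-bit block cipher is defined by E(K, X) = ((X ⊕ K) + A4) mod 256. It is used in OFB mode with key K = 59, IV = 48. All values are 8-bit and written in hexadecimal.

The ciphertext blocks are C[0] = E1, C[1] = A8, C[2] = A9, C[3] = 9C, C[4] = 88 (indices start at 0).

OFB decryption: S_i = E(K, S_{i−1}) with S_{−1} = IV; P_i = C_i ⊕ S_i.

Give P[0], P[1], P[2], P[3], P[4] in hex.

P[0]: S = E(K, 48) = B5; E1 ⊕ B5 = 54.
P[1]: S = E(K, B5) = 90; A8 ⊕ 90 = 38.
P[2]: S = E(K, 90) = 6D; A9 ⊕ 6D = C4.
P[3]: S = E(K, 6D) = D8; 9C ⊕ D8 = 44.
P[4]: S = E(K, D8) = 25; 88 ⊕ 25 = AD.

P[0] = 54, P[1] = 38, P[2] = C4, P[3] = 44, P[4] = AD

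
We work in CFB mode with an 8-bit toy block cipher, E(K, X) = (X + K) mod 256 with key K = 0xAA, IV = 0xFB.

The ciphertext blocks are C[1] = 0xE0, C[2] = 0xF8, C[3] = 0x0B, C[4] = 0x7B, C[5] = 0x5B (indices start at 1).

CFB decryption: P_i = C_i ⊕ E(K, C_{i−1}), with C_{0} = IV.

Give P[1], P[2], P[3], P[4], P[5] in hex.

P[1]: E(K, 0xFB) = 0xA5; 0xE0 ⊕ 0xA5 = 0x45.
P[2]: E(K, 0xE0) = 0x8A; 0xF8 ⊕ 0x8A = 0x72.
P[3]: E(K, 0xF8) = 0xA2; 0x0B ⊕ 0xA2 = 0xA9.
P[4]: E(K, 0x0B) = 0xB5; 0x7B ⊕ 0xB5 = 0xCE.
P[5]: E(K, 0x7B) = 0x25; 0x5B ⊕ 0x25 = 0x7E.

P[1] = 0x45, P[2] = 0x72, P[3] = 0xA9, P[4] = 0xCE, P[5] = 0x7E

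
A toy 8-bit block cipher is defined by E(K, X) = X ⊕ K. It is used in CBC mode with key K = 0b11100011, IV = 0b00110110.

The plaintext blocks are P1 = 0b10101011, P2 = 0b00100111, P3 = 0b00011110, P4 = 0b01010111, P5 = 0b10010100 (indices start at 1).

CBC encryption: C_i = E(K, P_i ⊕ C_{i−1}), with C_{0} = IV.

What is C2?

C1: P1 ⊕ 0b00110110 = 0b10011101; E(K, 0b10011101) = 0b01111110.
C2: P2 ⊕ 0b01111110 = 0b01011001; E(K, 0b01011001) = 0b10111010.

C2 = 0b10111010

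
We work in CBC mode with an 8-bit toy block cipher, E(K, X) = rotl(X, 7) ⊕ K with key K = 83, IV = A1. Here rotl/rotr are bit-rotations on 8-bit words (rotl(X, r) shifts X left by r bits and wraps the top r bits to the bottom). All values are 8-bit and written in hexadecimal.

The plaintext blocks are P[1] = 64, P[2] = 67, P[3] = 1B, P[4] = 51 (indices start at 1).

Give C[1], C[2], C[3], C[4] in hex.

C[1] = 61, C[2] = 80, C[3] = 4E, C[4] = 0C

CBC encryption: C_i = E(K, P_i ⊕ C_{i−1}), with C_{0} = IV.
C[1]: P[1] ⊕ A1 = C5; E(K, C5) = 61.
C[2]: P[2] ⊕ 61 = 06; E(K, 06) = 80.
C[3]: P[3] ⊕ 80 = 9B; E(K, 9B) = 4E.
C[4]: P[4] ⊕ 4E = 1F; E(K, 1F) = 0C.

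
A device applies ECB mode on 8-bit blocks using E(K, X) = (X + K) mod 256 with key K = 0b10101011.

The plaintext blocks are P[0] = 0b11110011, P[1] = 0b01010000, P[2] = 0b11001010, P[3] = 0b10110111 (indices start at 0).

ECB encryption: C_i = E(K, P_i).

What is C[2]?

C[2]: E(K, 0b11001010) = 0b01110101.

C[2] = 0b01110101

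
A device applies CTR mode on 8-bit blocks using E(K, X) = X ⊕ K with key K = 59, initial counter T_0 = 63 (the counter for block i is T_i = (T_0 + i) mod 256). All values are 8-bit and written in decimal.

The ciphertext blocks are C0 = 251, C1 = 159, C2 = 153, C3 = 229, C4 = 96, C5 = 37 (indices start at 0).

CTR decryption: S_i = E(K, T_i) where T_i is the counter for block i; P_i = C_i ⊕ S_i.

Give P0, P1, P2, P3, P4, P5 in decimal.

P0: T = 63, S = E(K, T) = 4; 251 ⊕ 4 = 255.
P1: T = 64, S = E(K, T) = 123; 159 ⊕ 123 = 228.
P2: T = 65, S = E(K, T) = 122; 153 ⊕ 122 = 227.
P3: T = 66, S = E(K, T) = 121; 229 ⊕ 121 = 156.
P4: T = 67, S = E(K, T) = 120; 96 ⊕ 120 = 24.
P5: T = 68, S = E(K, T) = 127; 37 ⊕ 127 = 90.

P0 = 255, P1 = 228, P2 = 227, P3 = 156, P4 = 24, P5 = 90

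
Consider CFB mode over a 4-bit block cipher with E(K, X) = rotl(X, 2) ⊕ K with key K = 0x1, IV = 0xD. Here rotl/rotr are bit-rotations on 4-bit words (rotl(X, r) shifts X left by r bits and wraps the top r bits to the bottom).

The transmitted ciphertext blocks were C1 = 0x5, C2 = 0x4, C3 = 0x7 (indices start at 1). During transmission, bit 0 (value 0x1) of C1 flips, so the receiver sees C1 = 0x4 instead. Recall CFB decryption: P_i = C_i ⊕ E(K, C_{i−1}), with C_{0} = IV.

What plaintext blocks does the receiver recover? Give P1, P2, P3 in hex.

Only C1 changed, to 0x4. In CFB, a change in C_i flips the same bit in P_i and garbles P_{i+1}. Decrypting the received ciphertext:
P1: E(K, 0xD) = 0x6; 0x4 ⊕ 0x6 = 0x2.
P2: E(K, 0x4) = 0x0; 0x4 ⊕ 0x0 = 0x4.
P3: E(K, 0x4) = 0x0; 0x7 ⊕ 0x0 = 0x7.
Blocks that differ from the original plaintext: P1, P2.

P1 = 0x2, P2 = 0x4, P3 = 0x7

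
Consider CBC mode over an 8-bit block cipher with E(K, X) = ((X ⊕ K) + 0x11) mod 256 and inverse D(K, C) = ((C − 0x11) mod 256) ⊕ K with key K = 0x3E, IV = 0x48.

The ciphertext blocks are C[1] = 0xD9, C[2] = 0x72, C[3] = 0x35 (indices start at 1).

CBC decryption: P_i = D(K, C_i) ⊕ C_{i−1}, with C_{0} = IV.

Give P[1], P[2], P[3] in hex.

P[1] = 0xBE, P[2] = 0x86, P[3] = 0x68

P[1]: D(K, 0xD9) = 0xF6; 0xF6 ⊕ 0x48 = 0xBE.
P[2]: D(K, 0x72) = 0x5F; 0x5F ⊕ 0xD9 = 0x86.
P[3]: D(K, 0x35) = 0x1A; 0x1A ⊕ 0x72 = 0x68.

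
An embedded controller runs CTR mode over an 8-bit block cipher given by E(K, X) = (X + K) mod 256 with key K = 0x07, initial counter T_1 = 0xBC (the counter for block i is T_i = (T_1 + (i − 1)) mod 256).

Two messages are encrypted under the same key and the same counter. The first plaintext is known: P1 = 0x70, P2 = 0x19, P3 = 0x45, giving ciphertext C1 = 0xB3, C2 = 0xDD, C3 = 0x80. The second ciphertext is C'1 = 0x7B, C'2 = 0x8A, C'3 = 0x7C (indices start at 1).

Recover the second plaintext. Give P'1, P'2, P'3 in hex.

In CTR with a reused counter, both messages share the same keystream S_i, so C_i ⊕ C'_i = P_i ⊕ P'_i and thus P'_i = P_i ⊕ C_i ⊕ C'_i.
P'1: 0x70 ⊕ 0xB3 ⊕ 0x7B = 0xB8.
P'2: 0x19 ⊕ 0xDD ⊕ 0x8A = 0x4E.
P'3: 0x45 ⊕ 0x80 ⊕ 0x7C = 0xB9.

P'1 = 0xB8, P'2 = 0x4E, P'3 = 0xB9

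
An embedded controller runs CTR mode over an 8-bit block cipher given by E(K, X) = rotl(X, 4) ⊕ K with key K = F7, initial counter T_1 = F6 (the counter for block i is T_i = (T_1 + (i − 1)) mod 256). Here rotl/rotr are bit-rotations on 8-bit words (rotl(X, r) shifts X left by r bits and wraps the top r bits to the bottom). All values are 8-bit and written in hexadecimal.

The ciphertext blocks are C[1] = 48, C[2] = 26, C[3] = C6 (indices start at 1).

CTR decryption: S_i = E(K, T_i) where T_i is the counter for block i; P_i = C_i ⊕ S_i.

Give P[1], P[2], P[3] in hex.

P[1]: T = F6, S = E(K, T) = 98; 48 ⊕ 98 = D0.
P[2]: T = F7, S = E(K, T) = 88; 26 ⊕ 88 = AE.
P[3]: T = F8, S = E(K, T) = 78; C6 ⊕ 78 = BE.

P[1] = D0, P[2] = AE, P[3] = BE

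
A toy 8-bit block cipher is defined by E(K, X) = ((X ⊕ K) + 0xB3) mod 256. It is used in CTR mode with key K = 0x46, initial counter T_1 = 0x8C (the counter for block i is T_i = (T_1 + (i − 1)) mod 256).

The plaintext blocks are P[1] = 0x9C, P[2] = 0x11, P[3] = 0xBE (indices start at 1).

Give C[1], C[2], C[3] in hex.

C[1] = 0xE1, C[2] = 0x6F, C[3] = 0xC5

CTR encryption: S_i = E(K, T_i) where T_i is the counter for block i; C_i = P_i ⊕ S_i.
C[1]: T = 0x8C, S = E(K, T) = 0x7D; 0x9C ⊕ 0x7D = 0xE1.
C[2]: T = 0x8D, S = E(K, T) = 0x7E; 0x11 ⊕ 0x7E = 0x6F.
C[3]: T = 0x8E, S = E(K, T) = 0x7B; 0xBE ⊕ 0x7B = 0xC5.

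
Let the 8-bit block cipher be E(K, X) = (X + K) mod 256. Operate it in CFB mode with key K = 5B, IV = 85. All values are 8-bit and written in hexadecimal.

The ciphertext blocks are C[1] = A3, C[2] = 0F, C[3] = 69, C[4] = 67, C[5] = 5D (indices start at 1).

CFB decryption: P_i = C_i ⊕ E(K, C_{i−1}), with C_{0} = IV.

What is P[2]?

P[2]: E(K, A3) = FE; 0F ⊕ FE = F1.

P[2] = F1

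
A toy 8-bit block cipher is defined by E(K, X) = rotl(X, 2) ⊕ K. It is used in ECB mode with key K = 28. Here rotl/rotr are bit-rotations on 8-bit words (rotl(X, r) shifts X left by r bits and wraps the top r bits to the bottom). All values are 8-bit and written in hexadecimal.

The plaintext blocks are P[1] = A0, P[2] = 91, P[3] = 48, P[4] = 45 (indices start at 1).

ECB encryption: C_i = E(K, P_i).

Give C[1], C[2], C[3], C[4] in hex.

C[1]: E(K, A0) = AA.
C[2]: E(K, 91) = 6E.
C[3]: E(K, 48) = 09.
C[4]: E(K, 45) = 3D.

C[1] = AA, C[2] = 6E, C[3] = 09, C[4] = 3D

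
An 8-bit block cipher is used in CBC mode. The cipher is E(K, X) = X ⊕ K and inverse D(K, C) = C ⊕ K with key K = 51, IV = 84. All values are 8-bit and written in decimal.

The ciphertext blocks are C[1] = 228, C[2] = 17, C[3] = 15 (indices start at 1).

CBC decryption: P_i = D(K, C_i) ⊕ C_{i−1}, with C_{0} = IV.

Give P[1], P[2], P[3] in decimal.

P[1]: D(K, 228) = 215; 215 ⊕ 84 = 131.
P[2]: D(K, 17) = 34; 34 ⊕ 228 = 198.
P[3]: D(K, 15) = 60; 60 ⊕ 17 = 45.

P[1] = 131, P[2] = 198, P[3] = 45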